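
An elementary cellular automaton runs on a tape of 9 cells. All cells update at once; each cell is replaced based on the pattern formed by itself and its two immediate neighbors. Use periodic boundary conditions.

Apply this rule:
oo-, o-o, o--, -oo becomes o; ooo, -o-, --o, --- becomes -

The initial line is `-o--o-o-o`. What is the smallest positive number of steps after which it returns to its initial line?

9

o-o--o-o-
-o-o--o-o
o-o-o--o-
-o-o-o--o
o-o-o-o--
-o-o-o-o-
--o-o-o-o
o--o-o-o-
-o--o-o-o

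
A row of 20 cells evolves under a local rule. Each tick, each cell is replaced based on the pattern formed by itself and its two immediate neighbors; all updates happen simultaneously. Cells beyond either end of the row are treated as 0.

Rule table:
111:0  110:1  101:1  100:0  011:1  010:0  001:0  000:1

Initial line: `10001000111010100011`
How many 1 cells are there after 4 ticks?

11

00100010101101001011
10001001011110000111
00100000110010110101
10001110110001111010
count of 1: 11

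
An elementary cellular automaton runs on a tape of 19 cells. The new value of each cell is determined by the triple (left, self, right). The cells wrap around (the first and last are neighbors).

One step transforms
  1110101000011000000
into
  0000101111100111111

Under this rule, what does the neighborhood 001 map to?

1

At position 10 the neighborhood is 001; the next row has 1 there.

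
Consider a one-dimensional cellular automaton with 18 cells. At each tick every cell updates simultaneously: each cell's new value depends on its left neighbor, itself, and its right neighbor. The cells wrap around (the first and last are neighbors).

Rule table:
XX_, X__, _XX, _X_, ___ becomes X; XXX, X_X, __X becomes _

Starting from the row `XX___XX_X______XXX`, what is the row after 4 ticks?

_XXX_XX_XXXXXX_X__
_X_X_XX_X____X_XXX
_X_X_XX_XXXX_X_X_X
_X_X_XX_X__X_X_X_X

_X_X_XX_X__X_X_X_X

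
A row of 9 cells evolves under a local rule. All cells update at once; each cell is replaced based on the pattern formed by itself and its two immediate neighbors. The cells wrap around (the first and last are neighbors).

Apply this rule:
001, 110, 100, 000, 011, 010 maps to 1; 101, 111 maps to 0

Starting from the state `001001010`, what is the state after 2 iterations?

111111011
000001010

000001010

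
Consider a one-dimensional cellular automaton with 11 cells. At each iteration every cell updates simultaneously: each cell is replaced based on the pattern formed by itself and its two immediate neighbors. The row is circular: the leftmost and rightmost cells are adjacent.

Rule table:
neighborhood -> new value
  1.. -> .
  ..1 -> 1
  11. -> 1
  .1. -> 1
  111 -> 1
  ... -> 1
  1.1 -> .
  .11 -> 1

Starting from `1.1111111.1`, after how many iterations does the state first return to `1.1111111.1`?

1.1111111.1

1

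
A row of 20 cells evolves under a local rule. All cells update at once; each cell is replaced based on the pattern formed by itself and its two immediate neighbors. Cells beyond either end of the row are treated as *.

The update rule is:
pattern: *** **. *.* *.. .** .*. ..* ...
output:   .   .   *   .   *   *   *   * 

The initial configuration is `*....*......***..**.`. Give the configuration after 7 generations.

...***..***..*****.*

..****.******...**.*
.**...**......***.**
**..***..******..**.
...**...**......**.*
.***..***..******.**
**...**...**.....**.
...***..***..*****.*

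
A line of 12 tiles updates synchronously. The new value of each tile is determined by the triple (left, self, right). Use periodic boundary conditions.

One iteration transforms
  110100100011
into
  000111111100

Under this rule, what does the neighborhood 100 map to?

1

At position 4 the neighborhood is 100; the next row has 1 there.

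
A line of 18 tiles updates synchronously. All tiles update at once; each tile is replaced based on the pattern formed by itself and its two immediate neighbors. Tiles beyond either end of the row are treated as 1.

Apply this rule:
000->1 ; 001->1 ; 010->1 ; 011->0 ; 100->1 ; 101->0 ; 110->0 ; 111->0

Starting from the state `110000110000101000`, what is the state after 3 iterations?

001111001111101111
110000110000000000
001111001111111111

001111001111111111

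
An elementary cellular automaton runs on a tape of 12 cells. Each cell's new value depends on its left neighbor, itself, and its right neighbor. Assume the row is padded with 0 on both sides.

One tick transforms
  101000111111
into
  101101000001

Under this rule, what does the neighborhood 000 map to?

0

At position 4 the neighborhood is 000; the next row has 0 there.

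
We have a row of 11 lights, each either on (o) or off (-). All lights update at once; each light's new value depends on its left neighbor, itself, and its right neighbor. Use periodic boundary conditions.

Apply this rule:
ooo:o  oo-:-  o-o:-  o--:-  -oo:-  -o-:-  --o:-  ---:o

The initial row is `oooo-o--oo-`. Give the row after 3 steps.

step 1: -oo--------
step 2: ----ooooooo
step 3: -oo--ooooo-

-oo--ooooo-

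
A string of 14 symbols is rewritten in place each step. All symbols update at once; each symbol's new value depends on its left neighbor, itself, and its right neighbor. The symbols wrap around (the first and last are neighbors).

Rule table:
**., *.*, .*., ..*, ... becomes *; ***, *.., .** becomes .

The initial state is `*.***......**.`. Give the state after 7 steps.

.****...**...*

step 1: **..*.*****.**
step 2: .*.***....**..
step 3: ***..*.***.*.*
step 4: ..*.***..****.
step 5: ****..*.*...*.
step 6: ...*.****.****
step 7: .****...**...*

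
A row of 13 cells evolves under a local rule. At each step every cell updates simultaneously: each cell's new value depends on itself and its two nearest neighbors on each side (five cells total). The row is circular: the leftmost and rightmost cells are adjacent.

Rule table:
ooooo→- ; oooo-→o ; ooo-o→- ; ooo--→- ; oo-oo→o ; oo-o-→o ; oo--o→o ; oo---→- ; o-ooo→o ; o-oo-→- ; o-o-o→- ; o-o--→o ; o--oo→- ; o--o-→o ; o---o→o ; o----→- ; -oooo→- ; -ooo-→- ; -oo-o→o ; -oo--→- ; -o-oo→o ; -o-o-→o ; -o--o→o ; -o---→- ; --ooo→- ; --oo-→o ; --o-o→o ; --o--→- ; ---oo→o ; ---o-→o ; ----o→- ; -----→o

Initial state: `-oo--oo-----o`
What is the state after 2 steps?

-ooooo-ooooo-

step 1: o--o-o---o-oo
step 2: -ooooo-ooooo-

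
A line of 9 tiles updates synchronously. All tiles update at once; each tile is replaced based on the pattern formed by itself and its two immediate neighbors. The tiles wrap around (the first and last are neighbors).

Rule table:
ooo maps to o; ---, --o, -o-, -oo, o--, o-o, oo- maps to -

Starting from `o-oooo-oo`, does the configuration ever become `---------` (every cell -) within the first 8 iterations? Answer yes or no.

yes

---oo---o
---------
all cells are - at iteration 2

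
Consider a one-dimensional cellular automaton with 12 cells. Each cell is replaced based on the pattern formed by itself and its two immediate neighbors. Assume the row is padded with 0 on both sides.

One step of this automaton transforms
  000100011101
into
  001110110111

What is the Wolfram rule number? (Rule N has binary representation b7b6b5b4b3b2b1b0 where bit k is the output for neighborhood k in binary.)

position 8: 111 → 0  (bit 7 = 0)
position 9: 110 → 1  (bit 6 = 1)
position 10: 101 → 1  (bit 5 = 1)
position 4: 100 → 1  (bit 4 = 1)
position 7: 011 → 1  (bit 3 = 1)
position 3: 010 → 1  (bit 2 = 1)
position 2: 001 → 1  (bit 1 = 1)
position 0: 000 → 0  (bit 0 = 0)
bits b7..b0 = 01111110 = 126

126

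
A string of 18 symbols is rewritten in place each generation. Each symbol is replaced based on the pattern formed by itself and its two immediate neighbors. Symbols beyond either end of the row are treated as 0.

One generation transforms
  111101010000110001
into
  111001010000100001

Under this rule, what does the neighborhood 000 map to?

At position 9 the neighborhood is 000; the next row has 0 there.

0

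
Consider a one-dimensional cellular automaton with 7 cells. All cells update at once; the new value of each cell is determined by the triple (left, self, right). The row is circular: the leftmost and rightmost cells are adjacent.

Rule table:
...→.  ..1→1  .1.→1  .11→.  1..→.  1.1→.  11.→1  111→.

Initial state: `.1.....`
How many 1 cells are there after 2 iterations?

11.....
.1....1
count of 1: 2

2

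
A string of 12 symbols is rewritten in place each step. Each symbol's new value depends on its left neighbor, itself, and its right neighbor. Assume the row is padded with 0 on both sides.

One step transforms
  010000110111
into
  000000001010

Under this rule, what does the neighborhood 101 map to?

At position 8 the neighborhood is 101; the next row has 1 there.

1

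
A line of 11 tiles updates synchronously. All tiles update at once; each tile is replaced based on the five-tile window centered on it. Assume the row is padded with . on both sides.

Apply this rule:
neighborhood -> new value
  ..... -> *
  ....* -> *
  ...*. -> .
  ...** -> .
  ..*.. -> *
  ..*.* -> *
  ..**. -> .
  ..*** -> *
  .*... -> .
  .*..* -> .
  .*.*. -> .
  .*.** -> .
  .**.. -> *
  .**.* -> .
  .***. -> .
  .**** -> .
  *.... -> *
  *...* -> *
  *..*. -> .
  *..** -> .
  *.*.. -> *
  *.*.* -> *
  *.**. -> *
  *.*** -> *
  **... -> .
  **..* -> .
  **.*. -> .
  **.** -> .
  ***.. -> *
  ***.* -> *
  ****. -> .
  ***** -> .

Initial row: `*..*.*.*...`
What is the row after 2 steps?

*..*.*.*.**
*..*.*.*.**

*..*.*.*.**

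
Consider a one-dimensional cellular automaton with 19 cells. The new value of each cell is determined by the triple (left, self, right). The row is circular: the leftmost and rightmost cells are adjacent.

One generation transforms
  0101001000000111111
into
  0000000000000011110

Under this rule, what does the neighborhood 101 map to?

At position 0 the neighborhood is 101; the next row has 0 there.

0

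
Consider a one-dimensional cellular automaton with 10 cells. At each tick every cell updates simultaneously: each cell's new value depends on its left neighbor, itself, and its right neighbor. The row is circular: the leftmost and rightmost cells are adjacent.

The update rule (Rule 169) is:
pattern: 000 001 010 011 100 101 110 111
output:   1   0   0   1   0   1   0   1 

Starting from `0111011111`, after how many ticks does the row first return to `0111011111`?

10

tick 1: 1110111110
tick 2: 1101111101
tick 3: 1011111011
tick 4: 0111110111
tick 5: 1111101110
tick 6: 1111011101
tick 7: 1110111011
tick 8: 1101110111
tick 9: 1011101111
tick 10: 0111011111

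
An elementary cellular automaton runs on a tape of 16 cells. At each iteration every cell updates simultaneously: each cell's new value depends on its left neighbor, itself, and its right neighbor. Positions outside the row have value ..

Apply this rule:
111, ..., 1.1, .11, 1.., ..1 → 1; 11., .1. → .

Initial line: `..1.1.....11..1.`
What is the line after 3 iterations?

11.1.111111.11.1
1.1.111111.11.1.
.1.111111.11.1.1

.1.111111.11.1.1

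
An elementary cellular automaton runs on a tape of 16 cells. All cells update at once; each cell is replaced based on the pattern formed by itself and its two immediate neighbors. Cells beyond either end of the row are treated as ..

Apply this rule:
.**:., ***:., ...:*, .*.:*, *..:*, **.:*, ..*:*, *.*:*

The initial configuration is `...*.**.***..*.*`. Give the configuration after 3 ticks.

****.**..*******

*****.**..******
....**.***.....*
****.**..*******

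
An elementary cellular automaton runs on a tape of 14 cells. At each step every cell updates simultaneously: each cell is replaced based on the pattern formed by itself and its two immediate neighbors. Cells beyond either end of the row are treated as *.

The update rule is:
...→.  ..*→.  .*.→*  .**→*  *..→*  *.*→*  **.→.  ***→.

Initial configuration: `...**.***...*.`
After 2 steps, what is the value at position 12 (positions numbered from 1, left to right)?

*..*.**..*..**
.*.***.*.**.*.
position 12 holds .

.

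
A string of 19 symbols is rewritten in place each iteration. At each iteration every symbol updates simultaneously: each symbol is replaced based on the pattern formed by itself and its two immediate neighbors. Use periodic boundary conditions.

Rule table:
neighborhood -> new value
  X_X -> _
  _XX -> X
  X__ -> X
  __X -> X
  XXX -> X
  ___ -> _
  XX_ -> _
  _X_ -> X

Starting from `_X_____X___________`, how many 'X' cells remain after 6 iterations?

14

iteration 1: XXX___XXX__________
iteration 2: XX_X_XXX_X________X
iteration 3: X__X_XX__XX______XX
iteration 4: _XXX_X_XXX_X____XXX
iteration 5: _XX__X_XX__XX__XXX_
iteration 6: XX_XXX_X_XXX_XXXX_X
count of X: 14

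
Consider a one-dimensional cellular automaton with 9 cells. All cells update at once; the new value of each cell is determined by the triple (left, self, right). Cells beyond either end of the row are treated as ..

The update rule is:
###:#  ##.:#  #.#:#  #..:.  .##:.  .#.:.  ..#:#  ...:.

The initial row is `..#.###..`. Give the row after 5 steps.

.#.#.....

.#.#.##..
#.#.#.#..
.#.#.#...
#.#.#....
.#.#.....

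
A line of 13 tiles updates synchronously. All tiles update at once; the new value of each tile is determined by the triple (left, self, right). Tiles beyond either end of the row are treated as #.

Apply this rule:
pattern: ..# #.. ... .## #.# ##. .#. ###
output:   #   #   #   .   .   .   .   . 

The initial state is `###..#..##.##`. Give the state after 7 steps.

...#####.....

...##.##.....
###.....#####
...#####.....
###.....#####  (repeats step 2; period 2)
step 7: ...#####.....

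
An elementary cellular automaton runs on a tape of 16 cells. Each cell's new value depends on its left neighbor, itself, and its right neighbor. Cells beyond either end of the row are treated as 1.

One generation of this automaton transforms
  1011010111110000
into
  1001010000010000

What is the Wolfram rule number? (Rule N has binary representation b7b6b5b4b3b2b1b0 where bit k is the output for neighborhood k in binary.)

68

position 8: 111 → 0  (bit 7 = 0)
position 0: 110 → 1  (bit 6 = 1)
position 1: 101 → 0  (bit 5 = 0)
position 12: 100 → 0  (bit 4 = 0)
position 2: 011 → 0  (bit 3 = 0)
position 5: 010 → 1  (bit 2 = 1)
position 15: 001 → 0  (bit 1 = 0)
position 13: 000 → 0  (bit 0 = 0)
bits b7..b0 = 01000100 = 68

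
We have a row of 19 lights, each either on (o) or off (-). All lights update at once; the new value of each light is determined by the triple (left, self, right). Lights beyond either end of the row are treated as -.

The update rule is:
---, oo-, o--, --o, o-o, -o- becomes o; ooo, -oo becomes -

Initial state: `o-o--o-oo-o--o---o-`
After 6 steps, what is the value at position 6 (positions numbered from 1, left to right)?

step 1: ooooooo-ooooooooooo
step 2: ------oo----------o
step 3: oooooo-oooooooooooo
step 4: -----oo-----------o
step 5: ooooo-ooooooooooooo
step 6: ----oo------------o
position 6 holds o

o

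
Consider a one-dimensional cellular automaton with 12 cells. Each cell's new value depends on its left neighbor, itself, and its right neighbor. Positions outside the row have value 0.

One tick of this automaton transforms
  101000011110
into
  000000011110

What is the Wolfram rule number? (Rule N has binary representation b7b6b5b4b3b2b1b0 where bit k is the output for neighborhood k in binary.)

position 8: 111 → 1  (bit 7 = 1)
position 10: 110 → 1  (bit 6 = 1)
position 1: 101 → 0  (bit 5 = 0)
position 3: 100 → 0  (bit 4 = 0)
position 7: 011 → 1  (bit 3 = 1)
position 0: 010 → 0  (bit 2 = 0)
position 6: 001 → 0  (bit 1 = 0)
position 4: 000 → 0  (bit 0 = 0)
bits b7..b0 = 11001000 = 200

200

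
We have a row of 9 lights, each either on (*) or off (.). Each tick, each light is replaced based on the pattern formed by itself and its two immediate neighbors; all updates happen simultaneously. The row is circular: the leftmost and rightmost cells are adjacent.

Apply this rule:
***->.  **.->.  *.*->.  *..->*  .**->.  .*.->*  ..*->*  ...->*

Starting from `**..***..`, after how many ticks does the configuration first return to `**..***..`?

2

..**...**
**..***..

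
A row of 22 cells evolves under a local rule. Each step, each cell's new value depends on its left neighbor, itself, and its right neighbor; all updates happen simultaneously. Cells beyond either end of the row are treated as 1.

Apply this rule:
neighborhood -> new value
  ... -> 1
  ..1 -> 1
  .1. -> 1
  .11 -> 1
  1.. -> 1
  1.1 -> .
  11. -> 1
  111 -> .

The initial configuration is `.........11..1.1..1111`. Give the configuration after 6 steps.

.............1.1..1111

11111111111111.1111...
.............1.1..1111
11111111111111.1111...  (repeats step 1; period 2)
step 6: .............1.1..1111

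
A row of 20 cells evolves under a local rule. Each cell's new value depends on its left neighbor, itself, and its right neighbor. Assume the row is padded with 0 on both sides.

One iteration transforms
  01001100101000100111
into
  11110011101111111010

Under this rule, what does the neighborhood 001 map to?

At position 0 the neighborhood is 001; the next row has 1 there.

1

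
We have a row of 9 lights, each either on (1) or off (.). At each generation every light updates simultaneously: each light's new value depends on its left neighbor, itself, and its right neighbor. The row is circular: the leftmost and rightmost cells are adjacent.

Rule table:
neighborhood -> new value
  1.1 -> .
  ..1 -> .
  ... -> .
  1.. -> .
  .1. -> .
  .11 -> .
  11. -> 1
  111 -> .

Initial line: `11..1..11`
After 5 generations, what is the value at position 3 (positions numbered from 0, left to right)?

.1.......
.........
.........  (fixed point — unchanged through generation 5)
position 3 holds .

.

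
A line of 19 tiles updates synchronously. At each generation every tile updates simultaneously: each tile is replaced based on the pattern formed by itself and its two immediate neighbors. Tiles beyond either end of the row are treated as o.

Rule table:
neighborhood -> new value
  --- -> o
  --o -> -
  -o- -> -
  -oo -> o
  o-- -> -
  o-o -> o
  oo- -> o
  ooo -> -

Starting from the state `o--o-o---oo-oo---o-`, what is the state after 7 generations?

generation 1: o---o--o-ooooo-o--o
generation 2: o-o-----oo---oo---o
generation 3: oo--ooo-oo-o-oo-o-o
generation 4: -o--o-ooooo-oooo-oo
generation 5: o----oo---ooo--ooo-
generation 6: o-oo-oo-o-o-o--o-oo
generation 7: oooooooo-o-o----oo-

oooooooo-o-o----oo-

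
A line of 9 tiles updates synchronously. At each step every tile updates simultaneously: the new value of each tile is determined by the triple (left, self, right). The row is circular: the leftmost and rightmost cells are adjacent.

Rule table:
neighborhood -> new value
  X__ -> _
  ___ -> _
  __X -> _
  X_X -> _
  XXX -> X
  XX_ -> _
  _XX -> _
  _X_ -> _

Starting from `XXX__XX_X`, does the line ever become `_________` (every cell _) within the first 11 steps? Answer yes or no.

XX_______
_________
all cells are _ at step 2

yes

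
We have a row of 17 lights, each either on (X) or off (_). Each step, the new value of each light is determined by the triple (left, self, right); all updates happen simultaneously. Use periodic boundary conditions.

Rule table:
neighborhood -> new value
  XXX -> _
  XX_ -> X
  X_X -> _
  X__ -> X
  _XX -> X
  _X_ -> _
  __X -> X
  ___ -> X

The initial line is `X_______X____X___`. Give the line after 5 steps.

__XXXXX__________

_XXXXXXX_XXXX_XXX
_X_____X_X__X_X_X
__XXXXX___XX_____
XXX___XXXXXXXXXXX
__XXXXX__________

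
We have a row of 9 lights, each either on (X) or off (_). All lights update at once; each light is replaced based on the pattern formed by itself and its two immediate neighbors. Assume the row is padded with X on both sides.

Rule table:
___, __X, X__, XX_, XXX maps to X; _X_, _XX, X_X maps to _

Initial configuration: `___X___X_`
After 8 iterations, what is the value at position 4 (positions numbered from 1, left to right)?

X

iteration 1: XXX_XXX__
iteration 2: XXX__XXXX
iteration 3: XXXXX_XXX
iteration 4: XXXXX__XX
iteration 5: XXXXXXX_X
iteration 6: XXXXXXX__
iteration 7: XXXXXXXXX
iteration 8: XXXXXXXXX
position 4 holds X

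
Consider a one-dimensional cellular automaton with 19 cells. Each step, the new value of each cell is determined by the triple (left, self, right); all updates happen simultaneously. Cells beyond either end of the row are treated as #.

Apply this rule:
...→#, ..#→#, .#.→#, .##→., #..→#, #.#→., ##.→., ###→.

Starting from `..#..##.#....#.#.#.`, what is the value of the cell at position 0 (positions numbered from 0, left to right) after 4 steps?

#####...######.#.#.
.....###.......#.#.
#####...########.#.
.....###.........#.
position 0 holds .

.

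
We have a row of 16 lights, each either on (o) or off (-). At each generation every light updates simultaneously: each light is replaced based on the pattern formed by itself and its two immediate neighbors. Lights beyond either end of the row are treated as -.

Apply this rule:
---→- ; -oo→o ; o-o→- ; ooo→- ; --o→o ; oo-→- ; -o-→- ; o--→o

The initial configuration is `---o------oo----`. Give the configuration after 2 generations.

-o---o--oo---o--

--o-o----oo-o---
-o---o--oo---o--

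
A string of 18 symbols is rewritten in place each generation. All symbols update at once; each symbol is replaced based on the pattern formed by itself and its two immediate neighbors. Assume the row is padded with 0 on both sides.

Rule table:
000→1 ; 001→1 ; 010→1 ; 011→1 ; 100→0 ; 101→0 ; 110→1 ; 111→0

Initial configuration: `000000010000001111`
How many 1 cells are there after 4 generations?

8

111111110111111001
100000010100001011
101111110101111011
101000010101001011
count of 1: 8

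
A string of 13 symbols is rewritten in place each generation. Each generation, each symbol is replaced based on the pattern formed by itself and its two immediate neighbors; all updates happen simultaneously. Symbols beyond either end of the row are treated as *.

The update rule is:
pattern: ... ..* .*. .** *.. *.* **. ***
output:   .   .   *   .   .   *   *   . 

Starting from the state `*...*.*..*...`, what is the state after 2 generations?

*.....*..*...

*...***..*...
*.....*..*...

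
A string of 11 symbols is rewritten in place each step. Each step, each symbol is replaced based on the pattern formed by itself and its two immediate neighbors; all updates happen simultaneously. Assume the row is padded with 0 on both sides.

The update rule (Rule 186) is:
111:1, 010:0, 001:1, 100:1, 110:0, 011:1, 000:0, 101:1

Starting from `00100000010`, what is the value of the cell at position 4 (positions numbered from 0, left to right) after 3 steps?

step 1: 01010000101
step 2: 10101001010
step 3: 01010110101
position 4 holds 0

0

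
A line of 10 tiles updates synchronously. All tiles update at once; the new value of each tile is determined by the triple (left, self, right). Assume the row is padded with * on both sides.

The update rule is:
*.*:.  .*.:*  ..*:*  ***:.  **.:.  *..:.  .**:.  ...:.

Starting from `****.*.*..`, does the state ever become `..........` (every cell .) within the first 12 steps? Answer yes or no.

no

.....*.*.*
....**.*..
...*...*.*
..**..**..
.*...*...*
.*..**..*.
.*.*...**.
.*.*..*...
.*.*.**..*
.*.*....*.
.*.*...**.  (repeats step 7; period 4)
step 12: .*.*..*...
step 12 is .*.*..*..., still not uniform .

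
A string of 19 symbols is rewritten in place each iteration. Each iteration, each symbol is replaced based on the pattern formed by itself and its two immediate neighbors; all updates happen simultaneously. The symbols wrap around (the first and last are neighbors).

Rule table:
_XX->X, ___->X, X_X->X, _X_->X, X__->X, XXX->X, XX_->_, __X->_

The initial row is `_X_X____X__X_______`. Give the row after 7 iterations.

X_XX_XXXXXXXX_XXXXX

_XXXXXX_XX_XXXXXXXX
XXXXXX_XX_XXXXXXXX_
XXXXX_XX_XXXXXXXX_X
XXXX_XX_XXXXXXXX_XX
XXX_XX_XXXXXXXX_XXX
XX_XX_XXXXXXXX_XXXX
X_XX_XXXXXXXX_XXXXX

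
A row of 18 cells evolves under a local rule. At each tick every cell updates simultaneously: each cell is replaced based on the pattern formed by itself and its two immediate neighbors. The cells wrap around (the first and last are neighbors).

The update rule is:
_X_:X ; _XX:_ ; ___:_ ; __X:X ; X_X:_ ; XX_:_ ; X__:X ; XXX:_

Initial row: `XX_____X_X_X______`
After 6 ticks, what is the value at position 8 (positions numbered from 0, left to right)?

_

__X___XX_X_XX____X
XXXX_X___X___X__XX
_____XX_XXX_XXXX__
____X___________X_
___XXX_________XXX
X_X___X_______X___
position 8 holds _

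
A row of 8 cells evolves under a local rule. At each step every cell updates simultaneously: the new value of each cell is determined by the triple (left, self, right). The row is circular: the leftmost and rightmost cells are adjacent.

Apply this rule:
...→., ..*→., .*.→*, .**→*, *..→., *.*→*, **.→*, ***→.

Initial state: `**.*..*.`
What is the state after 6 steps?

****..**
...*..*.
...*..*.  (fixed point — unchanged through step 6)

...*..*.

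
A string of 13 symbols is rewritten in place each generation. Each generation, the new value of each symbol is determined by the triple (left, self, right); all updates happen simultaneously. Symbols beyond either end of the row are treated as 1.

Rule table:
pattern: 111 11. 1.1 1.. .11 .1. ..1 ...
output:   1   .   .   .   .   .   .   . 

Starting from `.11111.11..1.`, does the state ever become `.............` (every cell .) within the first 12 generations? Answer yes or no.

yes

..111........
...1.........
.............
all cells are . at generation 3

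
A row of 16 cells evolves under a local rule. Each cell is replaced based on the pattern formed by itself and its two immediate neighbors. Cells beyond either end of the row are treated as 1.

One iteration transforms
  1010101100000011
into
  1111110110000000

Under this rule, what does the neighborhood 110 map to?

1

At position 0 the neighborhood is 110; the next row has 1 there.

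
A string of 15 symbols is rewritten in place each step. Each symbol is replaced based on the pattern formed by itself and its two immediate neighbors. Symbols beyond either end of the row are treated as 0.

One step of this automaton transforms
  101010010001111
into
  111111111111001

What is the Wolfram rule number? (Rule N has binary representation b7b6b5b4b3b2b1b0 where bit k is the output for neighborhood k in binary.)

127

position 12: 111 → 0  (bit 7 = 0)
position 14: 110 → 1  (bit 6 = 1)
position 1: 101 → 1  (bit 5 = 1)
position 5: 100 → 1  (bit 4 = 1)
position 11: 011 → 1  (bit 3 = 1)
position 0: 010 → 1  (bit 2 = 1)
position 6: 001 → 1  (bit 1 = 1)
position 9: 000 → 1  (bit 0 = 1)
bits b7..b0 = 01111111 = 127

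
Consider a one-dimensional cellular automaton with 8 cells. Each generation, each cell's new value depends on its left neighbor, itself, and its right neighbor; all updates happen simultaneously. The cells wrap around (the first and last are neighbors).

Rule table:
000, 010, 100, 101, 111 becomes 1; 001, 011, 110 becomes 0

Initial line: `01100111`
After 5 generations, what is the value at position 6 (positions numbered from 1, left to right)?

0

10010010
11011011
10100101
01110110
00101001
position 6 holds 0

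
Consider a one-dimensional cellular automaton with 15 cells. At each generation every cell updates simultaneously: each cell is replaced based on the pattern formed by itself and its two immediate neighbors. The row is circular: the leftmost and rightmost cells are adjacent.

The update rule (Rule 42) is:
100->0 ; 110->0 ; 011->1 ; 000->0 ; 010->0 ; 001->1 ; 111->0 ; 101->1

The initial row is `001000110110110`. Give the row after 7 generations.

010001101101100
100011011011000
000110110110001
001101101100010
011011011000100
110110110001000
101101100010001

101101100010001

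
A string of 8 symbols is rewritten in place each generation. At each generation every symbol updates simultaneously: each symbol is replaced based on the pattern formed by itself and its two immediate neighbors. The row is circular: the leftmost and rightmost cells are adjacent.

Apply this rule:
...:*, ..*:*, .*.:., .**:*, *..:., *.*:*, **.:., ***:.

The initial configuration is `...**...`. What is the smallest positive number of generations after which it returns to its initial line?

****..**
.....**.
******..
*......*
..******
.**.....
**..****
...**...

8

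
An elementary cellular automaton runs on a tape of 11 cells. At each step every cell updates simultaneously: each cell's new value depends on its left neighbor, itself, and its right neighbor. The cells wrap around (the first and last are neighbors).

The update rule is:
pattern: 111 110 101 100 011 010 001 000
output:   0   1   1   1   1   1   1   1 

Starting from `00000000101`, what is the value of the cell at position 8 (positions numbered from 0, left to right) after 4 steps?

11111111111
00000000000
11111111111  (repeats step 1; period 2)
step 4: 00000000000
position 8 holds 0

0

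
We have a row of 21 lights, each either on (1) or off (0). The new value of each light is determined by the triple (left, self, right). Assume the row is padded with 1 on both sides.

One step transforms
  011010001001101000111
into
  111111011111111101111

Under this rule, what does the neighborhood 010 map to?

1

At position 4 the neighborhood is 010; the next row has 1 there.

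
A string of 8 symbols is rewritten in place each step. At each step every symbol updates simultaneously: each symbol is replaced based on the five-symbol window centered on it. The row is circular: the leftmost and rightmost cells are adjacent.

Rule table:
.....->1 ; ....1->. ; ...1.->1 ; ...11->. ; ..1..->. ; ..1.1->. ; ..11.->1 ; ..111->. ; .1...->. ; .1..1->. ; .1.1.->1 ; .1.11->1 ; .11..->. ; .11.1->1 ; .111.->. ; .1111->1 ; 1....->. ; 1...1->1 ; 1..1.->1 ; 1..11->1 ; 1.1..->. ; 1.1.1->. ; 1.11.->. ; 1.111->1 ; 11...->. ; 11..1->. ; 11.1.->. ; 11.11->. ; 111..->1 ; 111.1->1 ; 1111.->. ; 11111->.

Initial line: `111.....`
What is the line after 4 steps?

step 1: ..1..1..
step 2: .1..1...
step 3: 1..1....
step 4: ..1....1

..1....1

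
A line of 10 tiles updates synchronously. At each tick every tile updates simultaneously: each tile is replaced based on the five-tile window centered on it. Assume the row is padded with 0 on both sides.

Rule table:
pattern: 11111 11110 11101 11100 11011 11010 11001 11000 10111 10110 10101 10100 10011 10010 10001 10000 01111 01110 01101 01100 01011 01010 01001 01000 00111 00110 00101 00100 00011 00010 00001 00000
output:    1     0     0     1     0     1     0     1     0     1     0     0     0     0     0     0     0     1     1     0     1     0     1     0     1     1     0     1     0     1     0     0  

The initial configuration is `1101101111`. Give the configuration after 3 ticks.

tick 1: 1101100001
tick 2: 1101010011
tick 3: 1110001010

1110001010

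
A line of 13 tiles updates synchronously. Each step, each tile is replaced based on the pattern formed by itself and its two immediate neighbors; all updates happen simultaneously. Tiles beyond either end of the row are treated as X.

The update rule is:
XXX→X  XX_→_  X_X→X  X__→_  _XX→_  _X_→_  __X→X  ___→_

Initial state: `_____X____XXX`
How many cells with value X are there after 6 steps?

5

____X____X_XX
___X____X_X_X
__X____X_X_X_
_X____X_X_X_X
X____X_X_X_X_
____X_X_X_X_X
count of X: 5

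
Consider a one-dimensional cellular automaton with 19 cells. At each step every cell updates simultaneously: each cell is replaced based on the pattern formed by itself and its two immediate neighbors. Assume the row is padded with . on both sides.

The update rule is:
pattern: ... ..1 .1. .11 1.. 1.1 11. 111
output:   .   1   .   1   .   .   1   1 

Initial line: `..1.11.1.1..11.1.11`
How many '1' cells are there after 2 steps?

step 1: .1..11.....111...11
step 2: 1..111....1111..111
count of 1: 11

11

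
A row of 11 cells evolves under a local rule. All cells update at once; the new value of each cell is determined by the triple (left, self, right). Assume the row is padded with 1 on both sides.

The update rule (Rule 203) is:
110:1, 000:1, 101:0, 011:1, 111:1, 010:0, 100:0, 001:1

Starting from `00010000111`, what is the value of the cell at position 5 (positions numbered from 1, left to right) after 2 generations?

01100111111
01101111111
position 5 holds 1

1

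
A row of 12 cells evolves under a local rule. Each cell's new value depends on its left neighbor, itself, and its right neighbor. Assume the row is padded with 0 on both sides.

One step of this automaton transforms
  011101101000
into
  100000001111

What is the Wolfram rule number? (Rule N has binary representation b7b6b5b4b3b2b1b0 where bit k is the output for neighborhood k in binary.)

23

position 2: 111 → 0  (bit 7 = 0)
position 3: 110 → 0  (bit 6 = 0)
position 4: 101 → 0  (bit 5 = 0)
position 9: 100 → 1  (bit 4 = 1)
position 1: 011 → 0  (bit 3 = 0)
position 8: 010 → 1  (bit 2 = 1)
position 0: 001 → 1  (bit 1 = 1)
position 10: 000 → 1  (bit 0 = 1)
bits b7..b0 = 00010111 = 23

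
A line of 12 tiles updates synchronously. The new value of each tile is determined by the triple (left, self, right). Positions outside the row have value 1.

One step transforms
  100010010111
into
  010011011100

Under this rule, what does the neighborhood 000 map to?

0

At position 2 the neighborhood is 000; the next row has 0 there.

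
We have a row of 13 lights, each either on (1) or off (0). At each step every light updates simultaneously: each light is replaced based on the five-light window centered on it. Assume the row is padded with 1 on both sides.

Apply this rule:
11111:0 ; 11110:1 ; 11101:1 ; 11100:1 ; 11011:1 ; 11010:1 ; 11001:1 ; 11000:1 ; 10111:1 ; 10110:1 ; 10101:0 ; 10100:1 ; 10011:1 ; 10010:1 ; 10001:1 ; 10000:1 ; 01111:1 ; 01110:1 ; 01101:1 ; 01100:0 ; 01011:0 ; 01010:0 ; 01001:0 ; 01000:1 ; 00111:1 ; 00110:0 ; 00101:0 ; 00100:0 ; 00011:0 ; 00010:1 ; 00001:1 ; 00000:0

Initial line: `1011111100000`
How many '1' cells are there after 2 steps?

9

1111001111010
0011111111100
count of 1: 9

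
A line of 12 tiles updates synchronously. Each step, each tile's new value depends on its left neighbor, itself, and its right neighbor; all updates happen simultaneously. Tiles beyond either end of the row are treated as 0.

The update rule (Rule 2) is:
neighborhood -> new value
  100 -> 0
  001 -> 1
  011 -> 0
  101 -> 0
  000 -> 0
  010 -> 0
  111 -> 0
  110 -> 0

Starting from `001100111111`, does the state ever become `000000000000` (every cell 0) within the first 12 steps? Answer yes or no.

yes

010001000000
100010000000
000100000000
001000000000
010000000000
100000000000
000000000000
all cells are 0 at step 7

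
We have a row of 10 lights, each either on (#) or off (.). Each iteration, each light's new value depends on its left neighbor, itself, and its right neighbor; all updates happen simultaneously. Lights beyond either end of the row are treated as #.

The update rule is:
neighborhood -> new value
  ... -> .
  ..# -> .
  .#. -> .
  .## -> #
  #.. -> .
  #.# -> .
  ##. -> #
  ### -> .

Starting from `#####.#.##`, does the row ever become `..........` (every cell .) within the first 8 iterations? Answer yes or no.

....#...#.
..........
all cells are . at iteration 2

yes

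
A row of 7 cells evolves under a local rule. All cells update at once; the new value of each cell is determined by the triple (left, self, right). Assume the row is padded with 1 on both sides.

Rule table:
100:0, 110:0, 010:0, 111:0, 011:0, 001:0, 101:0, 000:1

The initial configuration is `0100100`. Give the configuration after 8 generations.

0111110

0000000
0111110
0000000  (repeats generation 1; period 2)
generation 8: 0111110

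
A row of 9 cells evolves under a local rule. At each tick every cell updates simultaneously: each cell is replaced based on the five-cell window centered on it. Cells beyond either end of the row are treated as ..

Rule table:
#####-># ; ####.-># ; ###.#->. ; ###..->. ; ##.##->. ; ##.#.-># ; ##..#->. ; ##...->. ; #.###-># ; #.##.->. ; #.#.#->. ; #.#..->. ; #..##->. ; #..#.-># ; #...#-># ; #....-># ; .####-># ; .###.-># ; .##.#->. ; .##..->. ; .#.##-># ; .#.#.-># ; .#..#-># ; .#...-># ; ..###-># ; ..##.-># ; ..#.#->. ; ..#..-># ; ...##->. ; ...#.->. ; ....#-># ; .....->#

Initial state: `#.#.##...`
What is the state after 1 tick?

.#.#...##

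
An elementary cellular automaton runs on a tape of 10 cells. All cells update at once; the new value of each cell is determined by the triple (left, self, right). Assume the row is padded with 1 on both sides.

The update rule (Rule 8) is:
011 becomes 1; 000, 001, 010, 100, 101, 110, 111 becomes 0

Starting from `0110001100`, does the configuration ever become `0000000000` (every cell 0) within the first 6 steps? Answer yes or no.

0100001000
0000000000
all cells are 0 at step 2

yes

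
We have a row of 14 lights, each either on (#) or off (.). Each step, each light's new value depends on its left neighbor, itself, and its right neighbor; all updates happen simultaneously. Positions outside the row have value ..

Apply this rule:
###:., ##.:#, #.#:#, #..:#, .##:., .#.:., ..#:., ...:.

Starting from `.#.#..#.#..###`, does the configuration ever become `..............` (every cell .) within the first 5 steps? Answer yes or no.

..#.#..#.#...#
...#.#..#.#...
....#.#..#.#..
.....#.#..#.#.
......#.#..#.#
step 5 is ......#.#..#.#, still not uniform .

no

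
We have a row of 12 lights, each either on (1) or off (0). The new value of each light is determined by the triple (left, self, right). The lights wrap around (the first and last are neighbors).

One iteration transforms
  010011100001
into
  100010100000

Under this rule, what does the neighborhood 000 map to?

At position 8 the neighborhood is 000; the next row has 0 there.

0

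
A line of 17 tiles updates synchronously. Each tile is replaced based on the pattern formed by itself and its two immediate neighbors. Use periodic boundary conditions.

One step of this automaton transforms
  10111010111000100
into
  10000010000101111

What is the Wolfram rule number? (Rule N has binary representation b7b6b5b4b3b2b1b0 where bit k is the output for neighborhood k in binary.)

position 3: 111 → 0  (bit 7 = 0)
position 4: 110 → 0  (bit 6 = 0)
position 1: 101 → 0  (bit 5 = 0)
position 11: 100 → 1  (bit 4 = 1)
position 2: 011 → 0  (bit 3 = 0)
position 0: 010 → 1  (bit 2 = 1)
position 13: 001 → 1  (bit 1 = 1)
position 12: 000 → 0  (bit 0 = 0)
bits b7..b0 = 00010110 = 22

22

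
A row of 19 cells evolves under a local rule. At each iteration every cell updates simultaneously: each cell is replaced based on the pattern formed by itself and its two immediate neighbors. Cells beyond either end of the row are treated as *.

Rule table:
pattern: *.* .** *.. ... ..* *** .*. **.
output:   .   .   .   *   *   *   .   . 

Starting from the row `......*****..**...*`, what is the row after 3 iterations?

.*****.***..*...**.
..***...*..*..**...
.*.*..**..*..*...**

.*.*..**..*..*...**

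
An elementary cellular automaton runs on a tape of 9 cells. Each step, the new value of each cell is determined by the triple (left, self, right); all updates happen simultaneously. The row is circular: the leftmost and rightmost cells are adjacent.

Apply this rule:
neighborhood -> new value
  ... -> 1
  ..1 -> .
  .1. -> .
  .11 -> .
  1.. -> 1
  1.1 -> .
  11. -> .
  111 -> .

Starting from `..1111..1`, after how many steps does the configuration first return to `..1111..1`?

1.....1..
.1111..1.
.....1..1
1111..1..
....1..1.
111..1..1
...1..1..
11..1..11
..1..1...
1..1..111
.1..1....
..1..1111
1..1.....
.1..1111.
..1.....1
1..1111..
.1.....1.
..1111..1

18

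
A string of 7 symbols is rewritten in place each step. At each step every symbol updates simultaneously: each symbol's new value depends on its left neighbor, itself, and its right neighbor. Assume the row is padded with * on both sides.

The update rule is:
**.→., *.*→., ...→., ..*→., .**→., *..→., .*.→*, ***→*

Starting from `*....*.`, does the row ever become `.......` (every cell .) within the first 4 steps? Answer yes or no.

.....*.
.....*.  (fixed point — unchanged through step 4)
step 4 is .....*., still not uniform .

no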